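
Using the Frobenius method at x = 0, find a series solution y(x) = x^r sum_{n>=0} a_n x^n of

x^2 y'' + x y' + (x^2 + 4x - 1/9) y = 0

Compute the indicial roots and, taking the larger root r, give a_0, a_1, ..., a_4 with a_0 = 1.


Write in Frobenius form y'' + (p(x)/x) y' + (q(x)/x^2) y = 0:
  p(x) = 1,  q(x) = x^2 + 4x - 1/9.
Indicial equation: r(r-1) + (1) r + (-1/9) = 0 -> roots r_1 = 1/3, r_2 = -1/3.
Take r = r_1 = 1/3. Let y(x) = x^r sum_{n>=0} a_n x^n with a_0 = 1.
Substitute y = x^r sum a_n x^n and match x^{r+n}. The recurrence is
  D(n) a_n + 4 a_{n-1} + 1 a_{n-2} = 0,  where D(n) = (r+n)(r+n-1) + (1)(r+n) + (-1/9).
  a_n = [-4 a_{n-1} - 1 a_{n-2}] / D(n).
Since the indicial polynomial factors as (r - r_1)(r - r_2), D(n) = (r_1 + n - r_1)(r_1 + n - r_2) = n(n + 2/3).
Evaluating step by step (a_0 = 1):
  n = 1: D(1) = 1(1 + 2/3) = 5/3; numerator = -4(1) = -4; a_1 = (-4)/(5/3) = -12/5
  n = 2: D(2) = 2(2 + 2/3) = 16/3; numerator = -4(-12/5) - 1(1) = 43/5; a_2 = (43/5)/(16/3) = 129/80
  n = 3: D(3) = 3(3 + 2/3) = 11; numerator = -4(129/80) - 1(-12/5) = -81/20; a_3 = (-81/20)/(11) = -81/220
  n = 4: D(4) = 4(4 + 2/3) = 56/3; numerator = -4(-81/220) - 1(129/80) = -123/880; a_4 = (-123/880)/(56/3) = -369/49280

r = 1/3; a_0 = 1; a_1 = -12/5; a_2 = 129/80; a_3 = -81/220; a_4 = -369/49280


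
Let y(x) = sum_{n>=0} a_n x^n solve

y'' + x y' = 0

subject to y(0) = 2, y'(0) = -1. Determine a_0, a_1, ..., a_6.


Ansatz: y(x) = sum_{n>=0} a_n x^n, so y'(x) = sum_{n>=1} n a_n x^(n-1) and y''(x) = sum_{n>=2} n(n-1) a_n x^(n-2).
Substitute into P(x) y'' + Q(x) y' + R(x) y = 0 with P(x) = 1, Q(x) = x, R(x) = 0, and match powers of x.
Initial conditions: a_0 = 2, a_1 = -1.
Setting the coefficient of each power of x to zero and solving order by order (substituting the coefficients already found):
  x^0: 2 a_2 = 0  ->  a_2 = 0
  x^1: 6 a_3 + a_1 = 0  ->  6 a_3 = -a_1 = 1  ->  a_3 = 1/6
  x^2: 12 a_4 + 2 a_2 = 0  ->  12 a_4 = -2 a_2 = 0  ->  a_4 = 0
  x^3: 20 a_5 + 3 a_3 = 0  ->  20 a_5 = -3 a_3 = -1/2  ->  a_5 = -1/40
  x^4: 30 a_6 + 4 a_4 = 0  ->  30 a_6 = -4 a_4 = 0  ->  a_6 = 0
Truncated series: y(x) = 2 - x + (1/6) x^3 - (1/40) x^5 + O(x^7).

a_0 = 2; a_1 = -1; a_2 = 0; a_3 = 1/6; a_4 = 0; a_5 = -1/40; a_6 = 0


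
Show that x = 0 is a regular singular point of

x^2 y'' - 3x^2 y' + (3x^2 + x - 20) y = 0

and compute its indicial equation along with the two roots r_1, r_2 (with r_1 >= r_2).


Divide by x^2 to reach normal form y'' + P_1(x) y' + P_2(x) y = 0 with P_1(x) = -3 and P_2(x) = 3 + 1/x - 20/x^2.
x = 0 is a singular point because the y-coefficient 3 + 1/x - 20/x^2 has a pole at x = 0.
It is a regular singular point because x P_1(x) = p(x) = -3x and x^2 P_2(x) = q(x) = 3x^2 + x - 20 are polynomials, hence analytic at x = 0.
p(0) = 0,  q(0) = -20.
Indicial equation: r(r-1) + p(0) r + q(0) = 0, i.e. r^2 + (p(0) - 1) r + q(0) = 0, i.e. r^2 - 1 r - 20 = 0.
Discriminant: (-1)^2 - 4(-20) = 81, so r = (1 ± 9)/2.
Solving: r_1 = 5, r_2 = -4.

indicial: r^2 - 1 r - 20 = 0; roots r_1 = 5, r_2 = -4


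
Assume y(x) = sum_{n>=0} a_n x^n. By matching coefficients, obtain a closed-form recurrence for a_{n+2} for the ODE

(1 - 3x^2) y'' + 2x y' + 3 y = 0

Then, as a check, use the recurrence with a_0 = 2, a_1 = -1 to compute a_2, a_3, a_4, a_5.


Substitute y = sum_n a_n x^n.
(1 - 3 x^2) y'' contributes (n+2)(n+1) a_{n+2} - 3 n(n-1) a_n at x^n.
2 x y'(x) contributes 2 n a_n at x^n.
3 y(x) contributes 3 a_n at x^n.
Matching x^n: (n+2)(n+1) a_{n+2} + (-3 n(n-1) + 2 n + 3) a_n = 0.
Thus a_{n+2} = (3 n(n-1) - 2 n - 3) / ((n+1)(n+2)) * a_n.

Check with a_0 = 2, a_1 = -1 (apply the recurrence for n = 0, 1, 2, 3): a_0 = 2, a_1 = -1, a_2 = -3, a_3 = 5/6, a_4 = 1/4, a_5 = 3/8.

a_(n+2) = (3 n(n-1) - 2 n - 3) / ((n+1)(n+2)) * a_n; check: a_0 = 2, a_1 = -1, a_2 = -3, a_3 = 5/6, a_4 = 1/4, a_5 = 3/8


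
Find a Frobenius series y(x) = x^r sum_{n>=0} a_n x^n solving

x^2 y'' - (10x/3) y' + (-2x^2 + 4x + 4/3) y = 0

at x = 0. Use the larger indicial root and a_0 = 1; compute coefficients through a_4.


Write in Frobenius form y'' + (p(x)/x) y' + (q(x)/x^2) y = 0:
  p(x) = -10/3,  q(x) = -2x^2 + 4x + 4/3.
Indicial equation: r(r-1) + (-10/3) r + (4/3) = 0 -> roots r_1 = 4, r_2 = 1/3.
Take r = r_1 = 4. Let y(x) = x^r sum_{n>=0} a_n x^n with a_0 = 1.
Substitute y = x^r sum a_n x^n and match x^{r+n}. The recurrence is
  D(n) a_n + 4 a_{n-1} - 2 a_{n-2} = 0,  where D(n) = (r+n)(r+n-1) + (-10/3)(r+n) + (4/3).
  a_n = [-4 a_{n-1} + 2 a_{n-2}] / D(n).
Since the indicial polynomial factors as (r - r_1)(r - r_2), D(n) = (r_1 + n - r_1)(r_1 + n - r_2) = n(n + 11/3).
Evaluating step by step (a_0 = 1):
  n = 1: D(1) = 1(1 + 11/3) = 14/3; numerator = -4(1) = -4; a_1 = (-4)/(14/3) = -6/7
  n = 2: D(2) = 2(2 + 11/3) = 34/3; numerator = -4(-6/7) + 2(1) = 38/7; a_2 = (38/7)/(34/3) = 57/119
  n = 3: D(3) = 3(3 + 11/3) = 20; numerator = -4(57/119) + 2(-6/7) = -432/119; a_3 = (-432/119)/(20) = -108/595
  n = 4: D(4) = 4(4 + 11/3) = 92/3; numerator = -4(-108/595) + 2(57/119) = 1002/595; a_4 = (1002/595)/(92/3) = 1503/27370

r = 4; a_0 = 1; a_1 = -6/7; a_2 = 57/119; a_3 = -108/595; a_4 = 1503/27370


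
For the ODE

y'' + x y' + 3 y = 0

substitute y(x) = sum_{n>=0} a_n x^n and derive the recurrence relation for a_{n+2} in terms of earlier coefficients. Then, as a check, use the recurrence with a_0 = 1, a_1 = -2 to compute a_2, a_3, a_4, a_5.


Substitute y = sum_n a_n x^n.
y''(x) has coefficient (n+2)(n+1) a_{n+2} at x^n;
x y'(x) has coefficient n a_n at x^n (shift);
3 y(x) has coefficient 3 a_n at x^n.
Matching x^n: (n+2)(n+1) a_{n+2} + (n + 3) a_n = 0.
Thus a_{n+2} = (-n - 3) / ((n+1)(n+2)) * a_n.

Check with a_0 = 1, a_1 = -2 (apply the recurrence for n = 0, 1, 2, 3): a_0 = 1, a_1 = -2, a_2 = -3/2, a_3 = 4/3, a_4 = 5/8, a_5 = -2/5.

a_(n+2) = (-n - 3) / ((n+1)(n+2)) * a_n; check: a_0 = 1, a_1 = -2, a_2 = -3/2, a_3 = 4/3, a_4 = 5/8, a_5 = -2/5


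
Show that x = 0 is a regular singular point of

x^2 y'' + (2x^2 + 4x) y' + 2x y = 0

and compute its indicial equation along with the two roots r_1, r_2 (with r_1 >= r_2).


Divide by x^2 to reach normal form y'' + P_1(x) y' + P_2(x) y = 0 with P_1(x) = 2 + 4/x and P_2(x) = 2/x.
x = 0 is a singular point because the y'-coefficient 2 + 4/x has a pole at x = 0 and the y-coefficient 2/x has a pole at x = 0.
It is a regular singular point because x P_1(x) = p(x) = 2x + 4 and x^2 P_2(x) = q(x) = 2x are polynomials, hence analytic at x = 0.
p(0) = 4,  q(0) = 0.
Indicial equation: r(r-1) + p(0) r + q(0) = 0, i.e. r^2 + (p(0) - 1) r + q(0) = 0, i.e. r^2 + 3 r = 0.
Discriminant: (3)^2 - 4(0) = 9, so r = (-3 ± 3)/2.
Solving: r_1 = 0, r_2 = -3.

indicial: r^2 + 3 r = 0; roots r_1 = 0, r_2 = -3


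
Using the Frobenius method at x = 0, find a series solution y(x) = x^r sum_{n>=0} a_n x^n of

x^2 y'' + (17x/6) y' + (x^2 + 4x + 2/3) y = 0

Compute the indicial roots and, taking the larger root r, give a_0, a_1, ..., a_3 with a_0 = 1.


Write in Frobenius form y'' + (p(x)/x) y' + (q(x)/x^2) y = 0:
  p(x) = 17/6,  q(x) = x^2 + 4x + 2/3.
Indicial equation: r(r-1) + (17/6) r + (2/3) = 0 -> roots r_1 = -1/2, r_2 = -4/3.
Take r = r_1 = -1/2. Let y(x) = x^r sum_{n>=0} a_n x^n with a_0 = 1.
Substitute y = x^r sum a_n x^n and match x^{r+n}. The recurrence is
  D(n) a_n + 4 a_{n-1} + 1 a_{n-2} = 0,  where D(n) = (r+n)(r+n-1) + (17/6)(r+n) + (2/3).
  a_n = [-4 a_{n-1} - 1 a_{n-2}] / D(n).
Since the indicial polynomial factors as (r - r_1)(r - r_2), D(n) = (r_1 + n - r_1)(r_1 + n - r_2) = n(n + 5/6).
Evaluating step by step (a_0 = 1):
  n = 1: D(1) = 1(1 + 5/6) = 11/6; numerator = -4(1) = -4; a_1 = (-4)/(11/6) = -24/11
  n = 2: D(2) = 2(2 + 5/6) = 17/3; numerator = -4(-24/11) - 1(1) = 85/11; a_2 = (85/11)/(17/3) = 15/11
  n = 3: D(3) = 3(3 + 5/6) = 23/2; numerator = -4(15/11) - 1(-24/11) = -36/11; a_3 = (-36/11)/(23/2) = -72/253

r = -1/2; a_0 = 1; a_1 = -24/11; a_2 = 15/11; a_3 = -72/253


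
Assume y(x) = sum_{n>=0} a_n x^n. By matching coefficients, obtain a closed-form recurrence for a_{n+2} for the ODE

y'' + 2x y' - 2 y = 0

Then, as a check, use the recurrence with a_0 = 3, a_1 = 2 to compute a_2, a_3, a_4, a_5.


Substitute y = sum_n a_n x^n.
y''(x) has coefficient (n+2)(n+1) a_{n+2} at x^n;
2 x y'(x) has coefficient 2 n a_n at x^n (shift);
-2 y(x) has coefficient -2 a_n at x^n.
Matching x^n: (n+2)(n+1) a_{n+2} + (2n - 2) a_n = 0.
Thus a_{n+2} = (-2n + 2) / ((n+1)(n+2)) * a_n.

Check with a_0 = 3, a_1 = 2 (apply the recurrence for n = 0, 1, 2, 3): a_0 = 3, a_1 = 2, a_2 = 3, a_3 = 0, a_4 = -1/2, a_5 = 0.

a_(n+2) = (-2n + 2) / ((n+1)(n+2)) * a_n; check: a_0 = 3, a_1 = 2, a_2 = 3, a_3 = 0, a_4 = -1/2, a_5 = 0


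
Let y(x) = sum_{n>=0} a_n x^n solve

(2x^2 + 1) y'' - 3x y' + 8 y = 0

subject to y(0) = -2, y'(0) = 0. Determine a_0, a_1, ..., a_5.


Ansatz: y(x) = sum_{n>=0} a_n x^n, so y'(x) = sum_{n>=1} n a_n x^(n-1) and y''(x) = sum_{n>=2} n(n-1) a_n x^(n-2).
Substitute into P(x) y'' + Q(x) y' + R(x) y = 0 with P(x) = 2x^2 + 1, Q(x) = -3x, R(x) = 8, and match powers of x.
Initial conditions: a_0 = -2, a_1 = 0.
Setting the coefficient of each power of x to zero and solving order by order (substituting the coefficients already found):
  x^0: 2 a_2 + 8 a_0 = 0  ->  2 a_2 = -8 a_0 = 16  ->  a_2 = 8
  x^1: 6 a_3 + 5 a_1 = 0  ->  6 a_3 = -5 a_1 = 0  ->  a_3 = 0
  x^2: 12 a_4 + 6 a_2 = 0  ->  12 a_4 = -6 a_2 = -48  ->  a_4 = -4
  x^3: 20 a_5 + 11 a_3 = 0  ->  20 a_5 = -11 a_3 = 0  ->  a_5 = 0
Truncated series: y(x) = -2 + 8 x^2 - 4 x^4 + O(x^6).

a_0 = -2; a_1 = 0; a_2 = 8; a_3 = 0; a_4 = -4; a_5 = 0


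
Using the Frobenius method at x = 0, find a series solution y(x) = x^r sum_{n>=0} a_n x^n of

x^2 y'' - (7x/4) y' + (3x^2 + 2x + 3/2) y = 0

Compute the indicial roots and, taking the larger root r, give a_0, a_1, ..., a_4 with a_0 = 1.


Write in Frobenius form y'' + (p(x)/x) y' + (q(x)/x^2) y = 0:
  p(x) = -7/4,  q(x) = 3x^2 + 2x + 3/2.
Indicial equation: r(r-1) + (-7/4) r + (3/2) = 0 -> roots r_1 = 2, r_2 = 3/4.
Take r = r_1 = 2. Let y(x) = x^r sum_{n>=0} a_n x^n with a_0 = 1.
Substitute y = x^r sum a_n x^n and match x^{r+n}. The recurrence is
  D(n) a_n + 2 a_{n-1} + 3 a_{n-2} = 0,  where D(n) = (r+n)(r+n-1) + (-7/4)(r+n) + (3/2).
  a_n = [-2 a_{n-1} - 3 a_{n-2}] / D(n).
Since the indicial polynomial factors as (r - r_1)(r - r_2), D(n) = (r_1 + n - r_1)(r_1 + n - r_2) = n(n + 5/4).
Evaluating step by step (a_0 = 1):
  n = 1: D(1) = 1(1 + 5/4) = 9/4; numerator = -2(1) = -2; a_1 = (-2)/(9/4) = -8/9
  n = 2: D(2) = 2(2 + 5/4) = 13/2; numerator = -2(-8/9) - 3(1) = -11/9; a_2 = (-11/9)/(13/2) = -22/117
  n = 3: D(3) = 3(3 + 5/4) = 51/4; numerator = -2(-22/117) - 3(-8/9) = 356/117; a_3 = (356/117)/(51/4) = 1424/5967
  n = 4: D(4) = 4(4 + 5/4) = 21; numerator = -2(1424/5967) - 3(-22/117) = 518/5967; a_4 = (518/5967)/(21) = 74/17901

r = 2; a_0 = 1; a_1 = -8/9; a_2 = -22/117; a_3 = 1424/5967; a_4 = 74/17901


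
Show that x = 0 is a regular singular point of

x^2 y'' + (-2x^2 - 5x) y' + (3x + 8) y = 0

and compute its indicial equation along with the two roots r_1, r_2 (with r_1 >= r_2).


Divide by x^2 to reach normal form y'' + P_1(x) y' + P_2(x) y = 0 with P_1(x) = -2 - 5/x and P_2(x) = 3/x + 8/x^2.
x = 0 is a singular point because the y'-coefficient -2 - 5/x has a pole at x = 0 and the y-coefficient 3/x + 8/x^2 has a pole at x = 0.
It is a regular singular point because x P_1(x) = p(x) = -2x - 5 and x^2 P_2(x) = q(x) = 3x + 8 are polynomials, hence analytic at x = 0.
p(0) = -5,  q(0) = 8.
Indicial equation: r(r-1) + p(0) r + q(0) = 0, i.e. r^2 + (p(0) - 1) r + q(0) = 0, i.e. r^2 - 6 r + 8 = 0.
Discriminant: (-6)^2 - 4(8) = 4, so r = (6 ± 2)/2.
Solving: r_1 = 4, r_2 = 2.

indicial: r^2 - 6 r + 8 = 0; roots r_1 = 4, r_2 = 2


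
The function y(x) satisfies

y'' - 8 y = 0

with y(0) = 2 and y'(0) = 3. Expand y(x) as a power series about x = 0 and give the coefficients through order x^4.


Ansatz: y(x) = sum_{n>=0} a_n x^n, so y'(x) = sum_{n>=1} n a_n x^(n-1) and y''(x) = sum_{n>=2} n(n-1) a_n x^(n-2).
Substitute into P(x) y'' + Q(x) y' + R(x) y = 0 with P(x) = 1, Q(x) = 0, R(x) = -8, and match powers of x.
Initial conditions: a_0 = 2, a_1 = 3.
Setting the coefficient of each power of x to zero and solving order by order (substituting the coefficients already found):
  x^0: 2 a_2 - 8 a_0 = 0  ->  2 a_2 = 8 a_0 = 16  ->  a_2 = 8
  x^1: 6 a_3 - 8 a_1 = 0  ->  6 a_3 = 8 a_1 = 24  ->  a_3 = 4
  x^2: 12 a_4 - 8 a_2 = 0  ->  12 a_4 = 8 a_2 = 64  ->  a_4 = 16/3
Truncated series: y(x) = 2 + 3 x + 8 x^2 + 4 x^3 + (16/3) x^4 + O(x^5).

a_0 = 2; a_1 = 3; a_2 = 8; a_3 = 4; a_4 = 16/3


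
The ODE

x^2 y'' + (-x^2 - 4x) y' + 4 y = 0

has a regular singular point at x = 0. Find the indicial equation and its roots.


Divide by x^2 to reach normal form y'' + P_1(x) y' + P_2(x) y = 0 with P_1(x) = -1 - 4/x and P_2(x) = 4/x^2.
x = 0 is a singular point because the y'-coefficient -1 - 4/x has a pole at x = 0 and the y-coefficient 4/x^2 has a pole at x = 0.
It is a regular singular point because x P_1(x) = p(x) = -x - 4 and x^2 P_2(x) = q(x) = 4 are polynomials, hence analytic at x = 0.
p(0) = -4,  q(0) = 4.
Indicial equation: r(r-1) + p(0) r + q(0) = 0, i.e. r^2 + (p(0) - 1) r + q(0) = 0, i.e. r^2 - 5 r + 4 = 0.
Discriminant: (-5)^2 - 4(4) = 9, so r = (5 ± 3)/2.
Solving: r_1 = 4, r_2 = 1.

indicial: r^2 - 5 r + 4 = 0; roots r_1 = 4, r_2 = 1


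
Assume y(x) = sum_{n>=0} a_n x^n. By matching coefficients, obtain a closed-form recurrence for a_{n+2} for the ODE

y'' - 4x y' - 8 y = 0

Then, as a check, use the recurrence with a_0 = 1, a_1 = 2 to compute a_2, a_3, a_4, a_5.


Substitute y = sum_n a_n x^n.
y''(x) has coefficient (n+2)(n+1) a_{n+2} at x^n;
-4 x y'(x) has coefficient -4 n a_n at x^n (shift);
-8 y(x) has coefficient -8 a_n at x^n.
Matching x^n: (n+2)(n+1) a_{n+2} + (-4n - 8) a_n = 0.
Thus a_{n+2} = (4n + 8) / ((n+1)(n+2)) * a_n.

Check with a_0 = 1, a_1 = 2 (apply the recurrence for n = 0, 1, 2, 3): a_0 = 1, a_1 = 2, a_2 = 4, a_3 = 4, a_4 = 16/3, a_5 = 4.

a_(n+2) = (4n + 8) / ((n+1)(n+2)) * a_n; check: a_0 = 1, a_1 = 2, a_2 = 4, a_3 = 4, a_4 = 16/3, a_5 = 4


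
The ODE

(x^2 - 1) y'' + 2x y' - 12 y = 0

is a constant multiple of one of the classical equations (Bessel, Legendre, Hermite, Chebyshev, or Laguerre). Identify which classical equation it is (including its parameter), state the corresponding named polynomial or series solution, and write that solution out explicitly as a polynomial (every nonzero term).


All three coefficients share the factor -1; dividing through by -1 gives  (1 - x^2) y'' - 2x y' + 12 y = 0.
This matches the Legendre equation (1 - x^2) y'' - 2x y' + n(n+1) y = 0 (note the -2x y' term) with n(n+1) = 12, so n = 3; the polynomial solution is P_3(x).
With y = sum_k a_k x^k, matching x^k gives (k+2)(k+1) a_{k+2} = [k(k+1) - n(n+1)] a_k = (k - 3)(k + 4) a_k. The right side vanishes at k = 3, so the series with the parity of 3 terminates at degree 3.
Standard normalization (P_n(1) = 1): leading coefficient (2n)!/(2^n (n!)^2) = 720/(8*36) = 5/2, so a_3 = 5/2. Work downward with a_k = (k+1)(k+2) a_{k+2} / ((k - 3)(k + 4)):
  a_1 = (2)(3)(5/2) / ((1 - 3)(1 + 4)) = 15/(-10) = -3/2
Hence P_3(x) = 5 x^3/2 - 3 x/2.

P_3(x); series = 5 x^3/2 - 3 x/2


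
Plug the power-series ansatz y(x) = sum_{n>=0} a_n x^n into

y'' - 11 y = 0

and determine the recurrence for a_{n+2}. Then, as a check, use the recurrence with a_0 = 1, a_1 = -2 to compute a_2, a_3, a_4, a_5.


Substitute y = sum_n a_n x^n into y'' + (const) y = 0.
y''(x) = sum_{n>=0} (n+2)(n+1) a_{n+2} x^n.
The ODE becomes sum_n [(n+2)(n+1) a_{n+2} - 11 a_n] x^n = 0.
Setting each coefficient to zero gives the recurrence:
  (n+2)(n+1) a_{n+2} - 11 a_n = 0,
  a_{n+2} = 11 / ((n+1)(n+2)) a_n.

Check with a_0 = 1, a_1 = -2 (apply the recurrence for n = 0, 1, 2, 3): a_0 = 1, a_1 = -2, a_2 = 11/2, a_3 = -11/3, a_4 = 121/24, a_5 = -121/60.

a_{n+2} = 11/((n+1)(n+2)) * a_n; check: a_0 = 1, a_1 = -2, a_2 = 11/2, a_3 = -11/3, a_4 = 121/24, a_5 = -121/60


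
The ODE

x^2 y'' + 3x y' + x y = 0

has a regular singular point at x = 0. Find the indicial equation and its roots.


Divide by x^2 to reach normal form y'' + P_1(x) y' + P_2(x) y = 0 with P_1(x) = 3/x and P_2(x) = 1/x.
x = 0 is a singular point because the y'-coefficient 3/x has a pole at x = 0 and the y-coefficient 1/x has a pole at x = 0.
It is a regular singular point because x P_1(x) = p(x) = 3 and x^2 P_2(x) = q(x) = x are polynomials, hence analytic at x = 0.
p(0) = 3,  q(0) = 0.
Indicial equation: r(r-1) + p(0) r + q(0) = 0, i.e. r^2 + (p(0) - 1) r + q(0) = 0, i.e. r^2 + 2 r = 0.
Discriminant: (2)^2 - 4(0) = 4, so r = (-2 ± 2)/2.
Solving: r_1 = 0, r_2 = -2.

indicial: r^2 + 2 r = 0; roots r_1 = 0, r_2 = -2


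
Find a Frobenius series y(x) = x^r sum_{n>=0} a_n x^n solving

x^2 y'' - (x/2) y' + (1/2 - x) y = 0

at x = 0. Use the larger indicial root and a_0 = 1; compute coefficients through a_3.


Write in Frobenius form y'' + (p(x)/x) y' + (q(x)/x^2) y = 0:
  p(x) = -1/2,  q(x) = 1/2 - x.
Indicial equation: r(r-1) + (-1/2) r + (1/2) = 0 -> roots r_1 = 1, r_2 = 1/2.
Take r = r_1 = 1. Let y(x) = x^r sum_{n>=0} a_n x^n with a_0 = 1.
Substitute y = x^r sum a_n x^n and match x^{r+n}. The recurrence is
  D(n) a_n - 1 a_{n-1} = 0,  where D(n) = (r+n)(r+n-1) + (-1/2)(r+n) + (1/2).
  a_n = 1 / D(n) * a_{n-1}.
Since the indicial polynomial factors as (r - r_1)(r - r_2), D(n) = (r_1 + n - r_1)(r_1 + n - r_2) = n(n + 1/2).
Evaluating step by step (a_0 = 1):
  n = 1: D(1) = 1(1 + 1/2) = 3/2; numerator = 1(1) = 1; a_1 = (1)/(3/2) = 2/3
  n = 2: D(2) = 2(2 + 1/2) = 5; numerator = 1(2/3) = 2/3; a_2 = (2/3)/(5) = 2/15
  n = 3: D(3) = 3(3 + 1/2) = 21/2; numerator = 1(2/15) = 2/15; a_3 = (2/15)/(21/2) = 4/315

r = 1; a_0 = 1; a_1 = 2/3; a_2 = 2/15; a_3 = 4/315


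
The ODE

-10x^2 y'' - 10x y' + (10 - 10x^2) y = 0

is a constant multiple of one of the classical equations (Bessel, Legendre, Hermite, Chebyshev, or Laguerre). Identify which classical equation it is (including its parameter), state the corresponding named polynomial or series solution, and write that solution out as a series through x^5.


All three coefficients share the factor -10; dividing through by -10 gives  x^2 y'' + x y' + (x^2 - 1) y = 0.
This matches the Bessel equation x^2 y'' + x y' + (x^2 - nu^2) y = 0 with nu^2 = 1, so nu = 1; the solution bounded at x = 0 is J_1(x).
Frobenius at x = 0: indicial roots ±nu; for r = nu the recurrence k(k + 2nu) c_k = -c_{k-2} gives the standard series J_nu(x) = sum_{k>=0} (-1)^k / (k! (k+nu)!) (x/2)^(2k+nu). Evaluate the first 3 terms:
  k = 0: (-1)^0 / (0! * 1! * 2^1) x^1 = 1/(1*1*2) x^1 = (1/2) x^1
  k = 1: (-1)^1 / (1! * 2! * 2^3) x^3 = -1/(1*2*8) x^3 = (-1/16) x^3
  k = 2: (-1)^2 / (2! * 3! * 2^5) x^5 = 1/(2*6*32) x^5 = (1/384) x^5
Hence J_1(x) = x^5/384 - x^3/16 + x/2 + ....

J_1(x); series = x^5/384 - x^3/16 + x/2


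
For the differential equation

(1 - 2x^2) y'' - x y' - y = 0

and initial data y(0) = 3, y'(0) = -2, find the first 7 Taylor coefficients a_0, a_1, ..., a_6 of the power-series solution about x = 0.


Ansatz: y(x) = sum_{n>=0} a_n x^n, so y'(x) = sum_{n>=1} n a_n x^(n-1) and y''(x) = sum_{n>=2} n(n-1) a_n x^(n-2).
Substitute into P(x) y'' + Q(x) y' + R(x) y = 0 with P(x) = 1 - 2x^2, Q(x) = -x, R(x) = -1, and match powers of x.
Initial conditions: a_0 = 3, a_1 = -2.
Setting the coefficient of each power of x to zero and solving order by order (substituting the coefficients already found):
  x^0: 2 a_2 - a_0 = 0  ->  2 a_2 = a_0 = 3  ->  a_2 = 3/2
  x^1: 6 a_3 - 2 a_1 = 0  ->  6 a_3 = 2 a_1 = -4  ->  a_3 = -2/3
  x^2: 12 a_4 - 7 a_2 = 0  ->  12 a_4 = 7 a_2 = 21/2  ->  a_4 = 7/8
  x^3: 20 a_5 - 16 a_3 = 0  ->  20 a_5 = 16 a_3 = -32/3  ->  a_5 = -8/15
  x^4: 30 a_6 - 29 a_4 = 0  ->  30 a_6 = 29 a_4 = 203/8  ->  a_6 = 203/240
Truncated series: y(x) = 3 - 2 x + (3/2) x^2 - (2/3) x^3 + (7/8) x^4 - (8/15) x^5 + (203/240) x^6 + O(x^7).

a_0 = 3; a_1 = -2; a_2 = 3/2; a_3 = -2/3; a_4 = 7/8; a_5 = -8/15; a_6 = 203/240


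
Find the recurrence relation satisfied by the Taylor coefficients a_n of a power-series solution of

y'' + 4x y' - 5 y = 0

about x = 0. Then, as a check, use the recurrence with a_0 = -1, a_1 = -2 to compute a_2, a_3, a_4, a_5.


Substitute y = sum_n a_n x^n.
y''(x) has coefficient (n+2)(n+1) a_{n+2} at x^n;
4 x y'(x) has coefficient 4 n a_n at x^n (shift);
-5 y(x) has coefficient -5 a_n at x^n.
Matching x^n: (n+2)(n+1) a_{n+2} + (4n - 5) a_n = 0.
Thus a_{n+2} = (-4n + 5) / ((n+1)(n+2)) * a_n.

Check with a_0 = -1, a_1 = -2 (apply the recurrence for n = 0, 1, 2, 3): a_0 = -1, a_1 = -2, a_2 = -5/2, a_3 = -1/3, a_4 = 5/8, a_5 = 7/60.

a_(n+2) = (-4n + 5) / ((n+1)(n+2)) * a_n; check: a_0 = -1, a_1 = -2, a_2 = -5/2, a_3 = -1/3, a_4 = 5/8, a_5 = 7/60


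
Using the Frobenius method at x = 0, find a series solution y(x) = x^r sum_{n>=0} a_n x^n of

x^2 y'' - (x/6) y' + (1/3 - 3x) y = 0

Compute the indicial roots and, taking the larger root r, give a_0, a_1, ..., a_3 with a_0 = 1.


Write in Frobenius form y'' + (p(x)/x) y' + (q(x)/x^2) y = 0:
  p(x) = -1/6,  q(x) = 1/3 - 3x.
Indicial equation: r(r-1) + (-1/6) r + (1/3) = 0 -> roots r_1 = 2/3, r_2 = 1/2.
Take r = r_1 = 2/3. Let y(x) = x^r sum_{n>=0} a_n x^n with a_0 = 1.
Substitute y = x^r sum a_n x^n and match x^{r+n}. The recurrence is
  D(n) a_n - 3 a_{n-1} = 0,  where D(n) = (r+n)(r+n-1) + (-1/6)(r+n) + (1/3).
  a_n = 3 / D(n) * a_{n-1}.
Since the indicial polynomial factors as (r - r_1)(r - r_2), D(n) = (r_1 + n - r_1)(r_1 + n - r_2) = n(n + 1/6).
Evaluating step by step (a_0 = 1):
  n = 1: D(1) = 1(1 + 1/6) = 7/6; numerator = 3(1) = 3; a_1 = (3)/(7/6) = 18/7
  n = 2: D(2) = 2(2 + 1/6) = 13/3; numerator = 3(18/7) = 54/7; a_2 = (54/7)/(13/3) = 162/91
  n = 3: D(3) = 3(3 + 1/6) = 19/2; numerator = 3(162/91) = 486/91; a_3 = (486/91)/(19/2) = 972/1729

r = 2/3; a_0 = 1; a_1 = 18/7; a_2 = 162/91; a_3 = 972/1729


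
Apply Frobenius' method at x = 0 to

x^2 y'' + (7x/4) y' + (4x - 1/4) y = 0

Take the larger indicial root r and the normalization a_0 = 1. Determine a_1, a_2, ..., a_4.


Write in Frobenius form y'' + (p(x)/x) y' + (q(x)/x^2) y = 0:
  p(x) = 7/4,  q(x) = 4x - 1/4.
Indicial equation: r(r-1) + (7/4) r + (-1/4) = 0 -> roots r_1 = 1/4, r_2 = -1.
Take r = r_1 = 1/4. Let y(x) = x^r sum_{n>=0} a_n x^n with a_0 = 1.
Substitute y = x^r sum a_n x^n and match x^{r+n}. The recurrence is
  D(n) a_n + 4 a_{n-1} = 0,  where D(n) = (r+n)(r+n-1) + (7/4)(r+n) + (-1/4).
  a_n = -4 / D(n) * a_{n-1}.
Since the indicial polynomial factors as (r - r_1)(r - r_2), D(n) = (r_1 + n - r_1)(r_1 + n - r_2) = n(n + 5/4).
Evaluating step by step (a_0 = 1):
  n = 1: D(1) = 1(1 + 5/4) = 9/4; numerator = -4(1) = -4; a_1 = (-4)/(9/4) = -16/9
  n = 2: D(2) = 2(2 + 5/4) = 13/2; numerator = -4(-16/9) = 64/9; a_2 = (64/9)/(13/2) = 128/117
  n = 3: D(3) = 3(3 + 5/4) = 51/4; numerator = -4(128/117) = -512/117; a_3 = (-512/117)/(51/4) = -2048/5967
  n = 4: D(4) = 4(4 + 5/4) = 21; numerator = -4(-2048/5967) = 8192/5967; a_4 = (8192/5967)/(21) = 8192/125307

r = 1/4; a_0 = 1; a_1 = -16/9; a_2 = 128/117; a_3 = -2048/5967; a_4 = 8192/125307


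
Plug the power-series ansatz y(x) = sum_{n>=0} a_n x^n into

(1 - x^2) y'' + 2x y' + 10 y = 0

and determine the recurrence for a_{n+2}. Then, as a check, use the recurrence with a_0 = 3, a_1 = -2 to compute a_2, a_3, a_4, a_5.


Substitute y = sum_n a_n x^n.
(1 - 1 x^2) y'' contributes (n+2)(n+1) a_{n+2} - n(n-1) a_n at x^n.
2 x y'(x) contributes 2 n a_n at x^n.
10 y(x) contributes 10 a_n at x^n.
Matching x^n: (n+2)(n+1) a_{n+2} + (-n(n-1) + 2 n + 10) a_n = 0.
Thus a_{n+2} = (n(n-1) - 2 n - 10) / ((n+1)(n+2)) * a_n.

Check with a_0 = 3, a_1 = -2 (apply the recurrence for n = 0, 1, 2, 3): a_0 = 3, a_1 = -2, a_2 = -15, a_3 = 4, a_4 = 15, a_5 = -2.

a_(n+2) = (n(n-1) - 2 n - 10) / ((n+1)(n+2)) * a_n; check: a_0 = 3, a_1 = -2, a_2 = -15, a_3 = 4, a_4 = 15, a_5 = -2


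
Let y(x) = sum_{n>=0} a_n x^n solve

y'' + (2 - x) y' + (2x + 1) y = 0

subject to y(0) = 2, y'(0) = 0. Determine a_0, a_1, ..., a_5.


Ansatz: y(x) = sum_{n>=0} a_n x^n, so y'(x) = sum_{n>=1} n a_n x^(n-1) and y''(x) = sum_{n>=2} n(n-1) a_n x^(n-2).
Substitute into P(x) y'' + Q(x) y' + R(x) y = 0 with P(x) = 1, Q(x) = 2 - x, R(x) = 2x + 1, and match powers of x.
Initial conditions: a_0 = 2, a_1 = 0.
Setting the coefficient of each power of x to zero and solving order by order (substituting the coefficients already found):
  x^0: 2 a_2 + 2 a_1 + a_0 = 0  ->  2 a_2 = -2 a_1 - a_0 = -2  ->  a_2 = -1
  x^1: 6 a_3 + 4 a_2 + 2 a_0 = 0  ->  6 a_3 = -4 a_2 - 2 a_0 = 0  ->  a_3 = 0
  x^2: 12 a_4 + 6 a_3 - a_2 + 2 a_1 = 0  ->  12 a_4 = -6 a_3 + a_2 - 2 a_1 = -1  ->  a_4 = -1/12
  x^3: 20 a_5 + 8 a_4 - 2 a_3 + 2 a_2 = 0  ->  20 a_5 = -8 a_4 + 2 a_3 - 2 a_2 = 8/3  ->  a_5 = 2/15
Truncated series: y(x) = 2 - x^2 - (1/12) x^4 + (2/15) x^5 + O(x^6).

a_0 = 2; a_1 = 0; a_2 = -1; a_3 = 0; a_4 = -1/12; a_5 = 2/15


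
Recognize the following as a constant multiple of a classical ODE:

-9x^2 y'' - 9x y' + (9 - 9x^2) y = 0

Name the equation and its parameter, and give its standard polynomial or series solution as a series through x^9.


All three coefficients share the factor -9; dividing through by -9 gives  x^2 y'' + x y' + (x^2 - 1) y = 0.
This matches the Bessel equation x^2 y'' + x y' + (x^2 - nu^2) y = 0 with nu^2 = 1, so nu = 1; the solution bounded at x = 0 is J_1(x).
Frobenius at x = 0: indicial roots ±nu; for r = nu the recurrence k(k + 2nu) c_k = -c_{k-2} gives the standard series J_nu(x) = sum_{k>=0} (-1)^k / (k! (k+nu)!) (x/2)^(2k+nu). Evaluate the first 5 terms:
  k = 0: (-1)^0 / (0! * 1! * 2^1) x^1 = 1/(1*1*2) x^1 = (1/2) x^1
  k = 1: (-1)^1 / (1! * 2! * 2^3) x^3 = -1/(1*2*8) x^3 = (-1/16) x^3
  k = 2: (-1)^2 / (2! * 3! * 2^5) x^5 = 1/(2*6*32) x^5 = (1/384) x^5
  k = 3: (-1)^3 / (3! * 4! * 2^7) x^7 = -1/(6*24*128) x^7 = (-1/18432) x^7
  k = 4: (-1)^4 / (4! * 5! * 2^9) x^9 = 1/(24*120*512) x^9 = (1/1474560) x^9
Hence J_1(x) = x^9/1474560 - x^7/18432 + x^5/384 - x^3/16 + x/2 + ....

J_1(x); series = x^9/1474560 - x^7/18432 + x^5/384 - x^3/16 + x/2


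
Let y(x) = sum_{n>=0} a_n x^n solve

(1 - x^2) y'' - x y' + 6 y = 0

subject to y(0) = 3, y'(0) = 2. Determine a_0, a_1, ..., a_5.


Ansatz: y(x) = sum_{n>=0} a_n x^n, so y'(x) = sum_{n>=1} n a_n x^(n-1) and y''(x) = sum_{n>=2} n(n-1) a_n x^(n-2).
Substitute into P(x) y'' + Q(x) y' + R(x) y = 0 with P(x) = 1 - x^2, Q(x) = -x, R(x) = 6, and match powers of x.
Initial conditions: a_0 = 3, a_1 = 2.
Setting the coefficient of each power of x to zero and solving order by order (substituting the coefficients already found):
  x^0: 2 a_2 + 6 a_0 = 0  ->  2 a_2 = -6 a_0 = -18  ->  a_2 = -9
  x^1: 6 a_3 + 5 a_1 = 0  ->  6 a_3 = -5 a_1 = -10  ->  a_3 = -5/3
  x^2: 12 a_4 + 2 a_2 = 0  ->  12 a_4 = -2 a_2 = 18  ->  a_4 = 3/2
  x^3: 20 a_5 - 3 a_3 = 0  ->  20 a_5 = 3 a_3 = -5  ->  a_5 = -1/4
Truncated series: y(x) = 3 + 2 x - 9 x^2 - (5/3) x^3 + (3/2) x^4 - (1/4) x^5 + O(x^6).

a_0 = 3; a_1 = 2; a_2 = -9; a_3 = -5/3; a_4 = 3/2; a_5 = -1/4


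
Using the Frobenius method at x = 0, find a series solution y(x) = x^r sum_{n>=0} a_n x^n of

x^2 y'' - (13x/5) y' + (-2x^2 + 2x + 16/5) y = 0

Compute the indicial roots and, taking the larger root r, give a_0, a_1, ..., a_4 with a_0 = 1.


Write in Frobenius form y'' + (p(x)/x) y' + (q(x)/x^2) y = 0:
  p(x) = -13/5,  q(x) = -2x^2 + 2x + 16/5.
Indicial equation: r(r-1) + (-13/5) r + (16/5) = 0 -> roots r_1 = 2, r_2 = 8/5.
Take r = r_1 = 2. Let y(x) = x^r sum_{n>=0} a_n x^n with a_0 = 1.
Substitute y = x^r sum a_n x^n and match x^{r+n}. The recurrence is
  D(n) a_n + 2 a_{n-1} - 2 a_{n-2} = 0,  where D(n) = (r+n)(r+n-1) + (-13/5)(r+n) + (16/5).
  a_n = [-2 a_{n-1} + 2 a_{n-2}] / D(n).
Since the indicial polynomial factors as (r - r_1)(r - r_2), D(n) = (r_1 + n - r_1)(r_1 + n - r_2) = n(n + 2/5).
Evaluating step by step (a_0 = 1):
  n = 1: D(1) = 1(1 + 2/5) = 7/5; numerator = -2(1) = -2; a_1 = (-2)/(7/5) = -10/7
  n = 2: D(2) = 2(2 + 2/5) = 24/5; numerator = -2(-10/7) + 2(1) = 34/7; a_2 = (34/7)/(24/5) = 85/84
  n = 3: D(3) = 3(3 + 2/5) = 51/5; numerator = -2(85/84) + 2(-10/7) = -205/42; a_3 = (-205/42)/(51/5) = -1025/2142
  n = 4: D(4) = 4(4 + 2/5) = 88/5; numerator = -2(-1025/2142) + 2(85/84) = 6385/2142; a_4 = (6385/2142)/(88/5) = 31925/188496

r = 2; a_0 = 1; a_1 = -10/7; a_2 = 85/84; a_3 = -1025/2142; a_4 = 31925/188496


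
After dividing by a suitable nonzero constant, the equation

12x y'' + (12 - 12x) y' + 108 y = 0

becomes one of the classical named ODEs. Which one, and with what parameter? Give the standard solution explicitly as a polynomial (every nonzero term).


All three coefficients share the factor 12; dividing through by 12 gives  x y'' + (1 - x) y' + 9 y = 0.
This matches the Laguerre equation x y'' + (1 - x) y' + n y = 0 with n = 9; the polynomial solution is L_9(x).
With y = sum_k a_k x^k, matching x^k gives (k+1)k a_{k+1} + (k+1) a_{k+1} - k a_k + n a_k = 0, i.e. (k+1)^2 a_{k+1} = (k - n) a_k = (k - 9) a_k. The right side vanishes at k = 9, so the series terminates at degree 9.
Standard normalization L_n(0) = 1 gives a_0 = 1. Work upward with a_{k+1} = (k - 9) a_k / (k+1)^2:
  a_1 = (0 - 9)(1) / 1^2 = -9/1 = -9
  a_2 = (1 - 9)(-9) / 2^2 = 72/4 = 18
  a_3 = (2 - 9)(18) / 3^2 = -126/9 = -14
  a_4 = (3 - 9)(-14) / 4^2 = 84/16 = 21/4
  a_5 = (4 - 9)(21/4) / 5^2 = (-105/4)/25 = -21/20
  a_6 = (5 - 9)(-21/20) / 6^2 = (21/5)/36 = 7/60
  a_7 = (6 - 9)(7/60) / 7^2 = (-7/20)/49 = -1/140
  a_8 = (7 - 9)(-1/140) / 8^2 = (1/70)/64 = 1/4480
  a_9 = (8 - 9)(1/4480) / 9^2 = (-1/4480)/81 = -1/362880
Hence L_9(x) = -x^9/362880 + x^8/4480 - x^7/140 + 7 x^6/60 - 21 x^5/20 + 21 x^4/4 - 14 x^3 + 18 x^2 - 9 x + 1.

L_9(x); series = -x^9/362880 + x^8/4480 - x^7/140 + 7 x^6/60 - 21 x^5/20 + 21 x^4/4 - 14 x^3 + 18 x^2 - 9 x + 1


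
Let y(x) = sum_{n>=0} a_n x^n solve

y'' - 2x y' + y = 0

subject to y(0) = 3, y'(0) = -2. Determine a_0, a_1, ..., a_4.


Ansatz: y(x) = sum_{n>=0} a_n x^n, so y'(x) = sum_{n>=1} n a_n x^(n-1) and y''(x) = sum_{n>=2} n(n-1) a_n x^(n-2).
Substitute into P(x) y'' + Q(x) y' + R(x) y = 0 with P(x) = 1, Q(x) = -2x, R(x) = 1, and match powers of x.
Initial conditions: a_0 = 3, a_1 = -2.
Setting the coefficient of each power of x to zero and solving order by order (substituting the coefficients already found):
  x^0: 2 a_2 + a_0 = 0  ->  2 a_2 = -a_0 = -3  ->  a_2 = -3/2
  x^1: 6 a_3 - a_1 = 0  ->  6 a_3 = a_1 = -2  ->  a_3 = -1/3
  x^2: 12 a_4 - 3 a_2 = 0  ->  12 a_4 = 3 a_2 = -9/2  ->  a_4 = -3/8
Truncated series: y(x) = 3 - 2 x - (3/2) x^2 - (1/3) x^3 - (3/8) x^4 + O(x^5).

a_0 = 3; a_1 = -2; a_2 = -3/2; a_3 = -1/3; a_4 = -3/8


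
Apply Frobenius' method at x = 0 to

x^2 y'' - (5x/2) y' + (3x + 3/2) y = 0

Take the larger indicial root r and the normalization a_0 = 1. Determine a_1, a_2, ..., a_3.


Write in Frobenius form y'' + (p(x)/x) y' + (q(x)/x^2) y = 0:
  p(x) = -5/2,  q(x) = 3x + 3/2.
Indicial equation: r(r-1) + (-5/2) r + (3/2) = 0 -> roots r_1 = 3, r_2 = 1/2.
Take r = r_1 = 3. Let y(x) = x^r sum_{n>=0} a_n x^n with a_0 = 1.
Substitute y = x^r sum a_n x^n and match x^{r+n}. The recurrence is
  D(n) a_n + 3 a_{n-1} = 0,  where D(n) = (r+n)(r+n-1) + (-5/2)(r+n) + (3/2).
  a_n = -3 / D(n) * a_{n-1}.
Since the indicial polynomial factors as (r - r_1)(r - r_2), D(n) = (r_1 + n - r_1)(r_1 + n - r_2) = n(n + 5/2).
Evaluating step by step (a_0 = 1):
  n = 1: D(1) = 1(1 + 5/2) = 7/2; numerator = -3(1) = -3; a_1 = (-3)/(7/2) = -6/7
  n = 2: D(2) = 2(2 + 5/2) = 9; numerator = -3(-6/7) = 18/7; a_2 = (18/7)/(9) = 2/7
  n = 3: D(3) = 3(3 + 5/2) = 33/2; numerator = -3(2/7) = -6/7; a_3 = (-6/7)/(33/2) = -4/77

r = 3; a_0 = 1; a_1 = -6/7; a_2 = 2/7; a_3 = -4/77


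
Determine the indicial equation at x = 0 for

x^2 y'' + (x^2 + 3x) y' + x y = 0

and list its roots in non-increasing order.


Divide by x^2 to reach normal form y'' + P_1(x) y' + P_2(x) y = 0 with P_1(x) = 1 + 3/x and P_2(x) = 1/x.
x = 0 is a singular point because the y'-coefficient 1 + 3/x has a pole at x = 0 and the y-coefficient 1/x has a pole at x = 0.
It is a regular singular point because x P_1(x) = p(x) = x + 3 and x^2 P_2(x) = q(x) = x are polynomials, hence analytic at x = 0.
p(0) = 3,  q(0) = 0.
Indicial equation: r(r-1) + p(0) r + q(0) = 0, i.e. r^2 + (p(0) - 1) r + q(0) = 0, i.e. r^2 + 2 r = 0.
Discriminant: (2)^2 - 4(0) = 4, so r = (-2 ± 2)/2.
Solving: r_1 = 0, r_2 = -2.

indicial: r^2 + 2 r = 0; roots r_1 = 0, r_2 = -2


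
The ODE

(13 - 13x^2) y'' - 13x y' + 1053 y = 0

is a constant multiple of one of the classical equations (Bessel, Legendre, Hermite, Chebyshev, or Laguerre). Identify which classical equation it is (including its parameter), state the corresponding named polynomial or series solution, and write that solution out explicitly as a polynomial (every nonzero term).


All three coefficients share the factor 13; dividing through by 13 gives  (1 - x^2) y'' - x y' + 81 y = 0.
This matches the Chebyshev equation (1 - x^2) y'' - x y' + n^2 y = 0 (note the -x y' term, not -2x y') with n^2 = 81, so n = 9; the polynomial solution is T_9(x).
With y = sum_k a_k x^k, matching x^k gives (k+2)(k+1) a_{k+2} = (k^2 - n^2) a_k = (k - 9)(k + 9) a_k. The right side vanishes at k = 9, so the series with the parity of 9 terminates at degree 9.
Standard normalization: leading coefficient of T_n is 2^(n-1), so a_9 = 2^8 = 256. Work downward with a_k = (k+1)(k+2) a_{k+2} / ((k - 9)(k + 9)):
  a_7 = (8)(9)(256) / ((7 - 9)(7 + 9)) = 18432/(-32) = -576
  a_5 = (6)(7)(-576) / ((5 - 9)(5 + 9)) = -24192/(-56) = 432
  a_3 = (4)(5)(432) / ((3 - 9)(3 + 9)) = 8640/(-72) = -120
  a_1 = (2)(3)(-120) / ((1 - 9)(1 + 9)) = -720/(-80) = 9
Hence T_9(x) = 256 x^9 - 576 x^7 + 432 x^5 - 120 x^3 + 9 x.

T_9(x); series = 256 x^9 - 576 x^7 + 432 x^5 - 120 x^3 + 9 x


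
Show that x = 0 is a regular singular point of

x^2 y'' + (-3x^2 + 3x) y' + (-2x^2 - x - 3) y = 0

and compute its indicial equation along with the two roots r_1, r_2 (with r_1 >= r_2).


Divide by x^2 to reach normal form y'' + P_1(x) y' + P_2(x) y = 0 with P_1(x) = -3 + 3/x and P_2(x) = -2 - 1/x - 3/x^2.
x = 0 is a singular point because the y'-coefficient -3 + 3/x has a pole at x = 0 and the y-coefficient -2 - 1/x - 3/x^2 has a pole at x = 0.
It is a regular singular point because x P_1(x) = p(x) = 3 - 3x and x^2 P_2(x) = q(x) = -2x^2 - x - 3 are polynomials, hence analytic at x = 0.
p(0) = 3,  q(0) = -3.
Indicial equation: r(r-1) + p(0) r + q(0) = 0, i.e. r^2 + (p(0) - 1) r + q(0) = 0, i.e. r^2 + 2 r - 3 = 0.
Discriminant: (2)^2 - 4(-3) = 16, so r = (-2 ± 4)/2.
Solving: r_1 = 1, r_2 = -3.

indicial: r^2 + 2 r - 3 = 0; roots r_1 = 1, r_2 = -3


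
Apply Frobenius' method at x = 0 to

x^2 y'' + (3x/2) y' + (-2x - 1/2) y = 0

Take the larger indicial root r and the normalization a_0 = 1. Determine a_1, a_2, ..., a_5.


Write in Frobenius form y'' + (p(x)/x) y' + (q(x)/x^2) y = 0:
  p(x) = 3/2,  q(x) = -2x - 1/2.
Indicial equation: r(r-1) + (3/2) r + (-1/2) = 0 -> roots r_1 = 1/2, r_2 = -1.
Take r = r_1 = 1/2. Let y(x) = x^r sum_{n>=0} a_n x^n with a_0 = 1.
Substitute y = x^r sum a_n x^n and match x^{r+n}. The recurrence is
  D(n) a_n - 2 a_{n-1} = 0,  where D(n) = (r+n)(r+n-1) + (3/2)(r+n) + (-1/2).
  a_n = 2 / D(n) * a_{n-1}.
Since the indicial polynomial factors as (r - r_1)(r - r_2), D(n) = (r_1 + n - r_1)(r_1 + n - r_2) = n(n + 3/2).
Evaluating step by step (a_0 = 1):
  n = 1: D(1) = 1(1 + 3/2) = 5/2; numerator = 2(1) = 2; a_1 = (2)/(5/2) = 4/5
  n = 2: D(2) = 2(2 + 3/2) = 7; numerator = 2(4/5) = 8/5; a_2 = (8/5)/(7) = 8/35
  n = 3: D(3) = 3(3 + 3/2) = 27/2; numerator = 2(8/35) = 16/35; a_3 = (16/35)/(27/2) = 32/945
  n = 4: D(4) = 4(4 + 3/2) = 22; numerator = 2(32/945) = 64/945; a_4 = (64/945)/(22) = 32/10395
  n = 5: D(5) = 5(5 + 3/2) = 65/2; numerator = 2(32/10395) = 64/10395; a_5 = (64/10395)/(65/2) = 128/675675

r = 1/2; a_0 = 1; a_1 = 4/5; a_2 = 8/35; a_3 = 32/945; a_4 = 32/10395; a_5 = 128/675675


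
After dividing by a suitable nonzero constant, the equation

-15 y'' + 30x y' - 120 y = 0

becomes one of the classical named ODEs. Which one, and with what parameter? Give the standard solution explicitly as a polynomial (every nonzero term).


All three coefficients share the factor -15; dividing through by -15 gives  y'' - 2x y' + 8 y = 0.
This matches the Hermite equation y'' - 2x y' + 2n y = 0 with 2n = 8, so n = 4; the polynomial solution is H_4(x).
With y = sum_k a_k x^k, matching x^k gives (k+2)(k+1) a_{k+2} = 2(k - n) a_k = 2(k - 4) a_k. The right side vanishes at k = 4, so the series with the parity of 4 terminates at degree 4.
Standard normalization: leading coefficient of H_n is 2^n, so a_4 = 2^4 = 16. Work downward with a_k = (k+1)(k+2) a_{k+2} / (2(k - n)):
  a_2 = (3)(4)(16) / (2(2 - 4)) = 192/(-4) = -48
  a_0 = (1)(2)(-48) / (2(0 - 4)) = -96/(-8) = 12
Hence H_4(x) = 16 x^4 - 48 x^2 + 12.

H_4(x); series = 16 x^4 - 48 x^2 + 12


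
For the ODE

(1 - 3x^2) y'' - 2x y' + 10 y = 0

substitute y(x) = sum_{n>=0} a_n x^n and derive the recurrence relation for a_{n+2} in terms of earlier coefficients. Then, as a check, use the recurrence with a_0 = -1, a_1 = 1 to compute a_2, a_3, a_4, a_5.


Substitute y = sum_n a_n x^n.
(1 - 3 x^2) y'' contributes (n+2)(n+1) a_{n+2} - 3 n(n-1) a_n at x^n.
-2 x y'(x) contributes -2 n a_n at x^n.
10 y(x) contributes 10 a_n at x^n.
Matching x^n: (n+2)(n+1) a_{n+2} + (-3 n(n-1) - 2 n + 10) a_n = 0.
Thus a_{n+2} = (3 n(n-1) + 2 n - 10) / ((n+1)(n+2)) * a_n.

Check with a_0 = -1, a_1 = 1 (apply the recurrence for n = 0, 1, 2, 3): a_0 = -1, a_1 = 1, a_2 = 5, a_3 = -4/3, a_4 = 0, a_5 = -14/15.

a_(n+2) = (3 n(n-1) + 2 n - 10) / ((n+1)(n+2)) * a_n; check: a_0 = -1, a_1 = 1, a_2 = 5, a_3 = -4/3, a_4 = 0, a_5 = -14/15


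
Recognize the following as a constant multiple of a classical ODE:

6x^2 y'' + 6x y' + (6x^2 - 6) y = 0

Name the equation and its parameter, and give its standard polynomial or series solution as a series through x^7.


All three coefficients share the factor 6; dividing through by 6 gives  x^2 y'' + x y' + (x^2 - 1) y = 0.
This matches the Bessel equation x^2 y'' + x y' + (x^2 - nu^2) y = 0 with nu^2 = 1, so nu = 1; the solution bounded at x = 0 is J_1(x).
Frobenius at x = 0: indicial roots ±nu; for r = nu the recurrence k(k + 2nu) c_k = -c_{k-2} gives the standard series J_nu(x) = sum_{k>=0} (-1)^k / (k! (k+nu)!) (x/2)^(2k+nu). Evaluate the first 4 terms:
  k = 0: (-1)^0 / (0! * 1! * 2^1) x^1 = 1/(1*1*2) x^1 = (1/2) x^1
  k = 1: (-1)^1 / (1! * 2! * 2^3) x^3 = -1/(1*2*8) x^3 = (-1/16) x^3
  k = 2: (-1)^2 / (2! * 3! * 2^5) x^5 = 1/(2*6*32) x^5 = (1/384) x^5
  k = 3: (-1)^3 / (3! * 4! * 2^7) x^7 = -1/(6*24*128) x^7 = (-1/18432) x^7
Hence J_1(x) = -x^7/18432 + x^5/384 - x^3/16 + x/2 + ....

J_1(x); series = -x^7/18432 + x^5/384 - x^3/16 + x/2


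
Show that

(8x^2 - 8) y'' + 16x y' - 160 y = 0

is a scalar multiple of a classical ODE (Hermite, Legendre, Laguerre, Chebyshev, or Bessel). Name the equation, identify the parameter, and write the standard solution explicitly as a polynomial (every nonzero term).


All three coefficients share the factor -8; dividing through by -8 gives  (1 - x^2) y'' - 2x y' + 20 y = 0.
This matches the Legendre equation (1 - x^2) y'' - 2x y' + n(n+1) y = 0 (note the -2x y' term) with n(n+1) = 20, so n = 4; the polynomial solution is P_4(x).
With y = sum_k a_k x^k, matching x^k gives (k+2)(k+1) a_{k+2} = [k(k+1) - n(n+1)] a_k = (k - 4)(k + 5) a_k. The right side vanishes at k = 4, so the series with the parity of 4 terminates at degree 4.
Standard normalization (P_n(1) = 1): leading coefficient (2n)!/(2^n (n!)^2) = 40320/(16*576) = 35/8, so a_4 = 35/8. Work downward with a_k = (k+1)(k+2) a_{k+2} / ((k - 4)(k + 5)):
  a_2 = (3)(4)(35/8) / ((2 - 4)(2 + 5)) = (105/2)/(-14) = -15/4
  a_0 = (1)(2)(-15/4) / ((0 - 4)(0 + 5)) = (-15/2)/(-20) = 3/8
Hence P_4(x) = 35 x^4/8 - 15 x^2/4 + 3/8.

P_4(x); series = 35 x^4/8 - 15 x^2/4 + 3/8


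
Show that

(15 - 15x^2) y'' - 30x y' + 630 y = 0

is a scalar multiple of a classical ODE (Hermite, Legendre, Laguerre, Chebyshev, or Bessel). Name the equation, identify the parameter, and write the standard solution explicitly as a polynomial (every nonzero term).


All three coefficients share the factor 15; dividing through by 15 gives  (1 - x^2) y'' - 2x y' + 42 y = 0.
This matches the Legendre equation (1 - x^2) y'' - 2x y' + n(n+1) y = 0 (note the -2x y' term) with n(n+1) = 42, so n = 6; the polynomial solution is P_6(x).
With y = sum_k a_k x^k, matching x^k gives (k+2)(k+1) a_{k+2} = [k(k+1) - n(n+1)] a_k = (k - 6)(k + 7) a_k. The right side vanishes at k = 6, so the series with the parity of 6 terminates at degree 6.
Standard normalization (P_n(1) = 1): leading coefficient (2n)!/(2^n (n!)^2) = 479001600/(64*518400) = 231/16, so a_6 = 231/16. Work downward with a_k = (k+1)(k+2) a_{k+2} / ((k - 6)(k + 7)):
  a_4 = (5)(6)(231/16) / ((4 - 6)(4 + 7)) = (3465/8)/(-22) = -315/16
  a_2 = (3)(4)(-315/16) / ((2 - 6)(2 + 7)) = (-945/4)/(-36) = 105/16
  a_0 = (1)(2)(105/16) / ((0 - 6)(0 + 7)) = (105/8)/(-42) = -5/16
Hence P_6(x) = 231 x^6/16 - 315 x^4/16 + 105 x^2/16 - 5/16.

P_6(x); series = 231 x^6/16 - 315 x^4/16 + 105 x^2/16 - 5/16
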